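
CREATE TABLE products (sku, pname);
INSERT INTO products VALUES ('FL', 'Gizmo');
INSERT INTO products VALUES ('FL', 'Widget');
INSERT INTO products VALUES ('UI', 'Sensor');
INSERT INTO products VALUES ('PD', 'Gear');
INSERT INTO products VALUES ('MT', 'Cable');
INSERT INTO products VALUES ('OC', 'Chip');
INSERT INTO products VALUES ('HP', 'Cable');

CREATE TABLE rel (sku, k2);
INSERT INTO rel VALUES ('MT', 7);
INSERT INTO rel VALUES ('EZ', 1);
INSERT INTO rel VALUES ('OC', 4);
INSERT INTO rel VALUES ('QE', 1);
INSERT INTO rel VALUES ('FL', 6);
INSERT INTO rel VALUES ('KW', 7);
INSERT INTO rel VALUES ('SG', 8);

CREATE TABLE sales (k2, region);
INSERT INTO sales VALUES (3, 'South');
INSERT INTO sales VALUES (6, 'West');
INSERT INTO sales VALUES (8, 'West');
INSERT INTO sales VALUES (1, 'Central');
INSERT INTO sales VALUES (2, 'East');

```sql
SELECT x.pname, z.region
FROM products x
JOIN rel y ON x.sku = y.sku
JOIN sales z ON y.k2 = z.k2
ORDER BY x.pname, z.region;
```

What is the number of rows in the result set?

Joins associate left-to-right: products INNER JOIN rel on sku gives 4 intermediate row(s).
Then INNER JOIN `sales z` on k2: keep only rows whose y.k2 appears in z.
Result: 2 row(s).

2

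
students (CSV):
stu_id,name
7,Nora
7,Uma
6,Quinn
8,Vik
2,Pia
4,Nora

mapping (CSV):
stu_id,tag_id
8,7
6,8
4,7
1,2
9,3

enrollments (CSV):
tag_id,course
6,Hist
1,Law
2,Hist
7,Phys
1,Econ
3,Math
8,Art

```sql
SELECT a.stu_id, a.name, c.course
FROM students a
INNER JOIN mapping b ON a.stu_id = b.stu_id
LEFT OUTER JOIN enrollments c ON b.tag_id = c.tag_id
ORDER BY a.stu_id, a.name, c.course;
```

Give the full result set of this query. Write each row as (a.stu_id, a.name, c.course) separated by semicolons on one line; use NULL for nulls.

Step 1 — a INNER JOIN b on stu_id → 3 row(s).
Then LEFT JOIN `enrollments c` on tag_id: each of those 3 rows is kept; rows whose b.tag_id has no match in c get NULL for c's columns.

(4, Nora, Phys); (6, Quinn, Art); (8, Vik, Phys)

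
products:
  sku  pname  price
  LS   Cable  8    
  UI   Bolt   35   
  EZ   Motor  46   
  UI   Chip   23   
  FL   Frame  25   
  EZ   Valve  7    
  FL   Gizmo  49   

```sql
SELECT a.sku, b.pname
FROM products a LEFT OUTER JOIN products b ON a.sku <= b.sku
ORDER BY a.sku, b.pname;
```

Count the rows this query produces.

31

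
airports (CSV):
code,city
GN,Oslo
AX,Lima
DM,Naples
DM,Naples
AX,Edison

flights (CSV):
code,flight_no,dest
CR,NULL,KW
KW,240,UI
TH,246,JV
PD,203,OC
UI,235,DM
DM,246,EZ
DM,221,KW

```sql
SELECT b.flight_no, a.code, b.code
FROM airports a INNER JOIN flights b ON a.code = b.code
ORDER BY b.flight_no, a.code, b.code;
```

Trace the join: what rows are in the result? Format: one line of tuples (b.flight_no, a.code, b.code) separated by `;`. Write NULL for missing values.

(221, DM, DM); (221, DM, DM); (246, DM, DM); (246, DM, DM)

INNER JOIN keeps only pairs where the ON condition holds.
Matching on a.code = b.code.
- code=GN: no matching b row, dropped.
- code=AX: no matching b row, dropped.
- code=DM: 2 matching b row(s), so 2 row(s) emitted.
- code=DM: 2 matching b row(s), so 2 row(s) emitted.
- code=AX: no matching b row, dropped.
After projecting and ordering:
b.flight_no | a.code | b.code
221 | DM | DM
221 | DM | DM
246 | DM | DM
246 | DM | DM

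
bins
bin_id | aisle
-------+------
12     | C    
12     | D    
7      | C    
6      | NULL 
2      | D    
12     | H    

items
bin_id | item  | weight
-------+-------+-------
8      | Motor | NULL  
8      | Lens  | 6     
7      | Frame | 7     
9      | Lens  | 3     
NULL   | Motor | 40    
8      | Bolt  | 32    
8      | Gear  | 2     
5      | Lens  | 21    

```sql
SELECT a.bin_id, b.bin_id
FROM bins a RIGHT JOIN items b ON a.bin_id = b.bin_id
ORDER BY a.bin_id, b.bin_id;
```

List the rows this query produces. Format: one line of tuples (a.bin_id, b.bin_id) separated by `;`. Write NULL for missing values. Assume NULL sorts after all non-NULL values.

(7, 7); (NULL, 5); (NULL, 8); (NULL, 8); (NULL, 8); (NULL, 8); (NULL, 9); (NULL, NULL)

RIGHT JOIN keeps every row from `items`; unmatched rows get NULL for `bins`'s columns.
Matching on a.bin_id = b.bin_id. A NULL in a compared column never satisfies the condition.
- a row (bin_id=12): no match.
- a row (bin_id=12): no match.
- a row (bin_id=7): matches 1 b row(s) → 1 output row(s).
- a row (bin_id=6): no match.
- a row (bin_id=2): no match.
- a row (bin_id=12): no match.
- plus 7 unmatched b row(s), each kept with NULL a columns.
After projecting and ordering:
a.bin_id | b.bin_id
7 | 7
NULL | 5
NULL | 8
NULL | 8
NULL | 8
NULL | 8
NULL | 9
NULL | NULL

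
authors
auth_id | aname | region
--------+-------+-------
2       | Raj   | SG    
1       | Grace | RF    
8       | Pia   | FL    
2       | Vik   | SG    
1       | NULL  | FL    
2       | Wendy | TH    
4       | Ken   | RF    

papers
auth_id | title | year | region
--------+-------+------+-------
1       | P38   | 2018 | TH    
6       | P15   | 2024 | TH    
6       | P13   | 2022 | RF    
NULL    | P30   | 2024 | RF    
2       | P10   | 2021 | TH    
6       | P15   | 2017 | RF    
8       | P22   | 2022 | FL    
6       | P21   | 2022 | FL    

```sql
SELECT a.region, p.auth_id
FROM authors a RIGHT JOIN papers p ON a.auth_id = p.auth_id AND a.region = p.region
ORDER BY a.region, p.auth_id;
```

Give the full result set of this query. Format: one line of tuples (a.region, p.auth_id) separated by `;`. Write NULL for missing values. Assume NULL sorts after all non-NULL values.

(FL, 8); (TH, 2); (NULL, 1); (NULL, 6); (NULL, 6); (NULL, 6); (NULL, 6); (NULL, NULL)

RIGHT JOIN keeps every row from `papers`; unmatched rows get NULL for `authors`'s columns.
Matching on a.auth_id = p.auth_id AND a.region = p.region. A NULL in a compared column never satisfies the condition.
Matched pairs: 2; unmatched p rows kept: 6.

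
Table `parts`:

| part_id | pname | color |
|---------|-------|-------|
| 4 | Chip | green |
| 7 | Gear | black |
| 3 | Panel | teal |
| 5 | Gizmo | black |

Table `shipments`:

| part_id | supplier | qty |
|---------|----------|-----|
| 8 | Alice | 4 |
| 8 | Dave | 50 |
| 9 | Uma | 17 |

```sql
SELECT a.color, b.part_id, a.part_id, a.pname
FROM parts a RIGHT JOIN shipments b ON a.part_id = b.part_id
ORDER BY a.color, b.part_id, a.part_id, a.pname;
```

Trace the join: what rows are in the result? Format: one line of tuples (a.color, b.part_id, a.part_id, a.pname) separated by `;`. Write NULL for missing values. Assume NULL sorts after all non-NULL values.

RIGHT JOIN keeps every row from `shipments`; unmatched rows get NULL for `parts`'s columns.
Matching on a.part_id = b.part_id.
- part_id=4: no matching b row.
- part_id=7: no matching b row.
- part_id=3: no matching b row.
- part_id=5: no matching b row.
- 3 b row(s) had no a match → kept, a columns NULL.
After projecting and ordering:
a.color | b.part_id | a.part_id | a.pname
NULL | 8 | NULL | NULL
NULL | 8 | NULL | NULL
NULL | 9 | NULL | NULL

(NULL, 8, NULL, NULL); (NULL, 8, NULL, NULL); (NULL, 9, NULL, NULL)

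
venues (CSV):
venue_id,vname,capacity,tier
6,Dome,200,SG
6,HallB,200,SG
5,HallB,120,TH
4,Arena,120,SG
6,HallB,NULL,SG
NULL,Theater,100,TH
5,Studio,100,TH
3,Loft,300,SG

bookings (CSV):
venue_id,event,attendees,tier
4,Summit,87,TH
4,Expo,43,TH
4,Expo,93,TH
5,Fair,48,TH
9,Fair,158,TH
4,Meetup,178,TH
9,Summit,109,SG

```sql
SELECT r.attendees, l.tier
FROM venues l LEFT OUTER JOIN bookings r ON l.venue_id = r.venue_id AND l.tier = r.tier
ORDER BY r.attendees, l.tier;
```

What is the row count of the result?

8

LEFT JOIN keeps every row from `venues`; unmatched rows get NULL for `bookings`'s columns.
Matching on l.venue_id = r.venue_id AND l.tier = r.tier. A NULL in a compared column never satisfies the condition.
- l row (venue_id=6, tier=SG): no match → kept, r columns NULL.
- l row (venue_id=6, tier=SG): no match → kept, r columns NULL.
- l row (venue_id=5, tier=TH): matches 1 r row(s) → 1 output row(s).
- l row (venue_id=4, tier=SG): no match → kept, r columns NULL.
- l row (venue_id=6, tier=SG): no match → kept, r columns NULL.
- l row (venue_id=NULL, tier=TH): no match → kept, r columns NULL.
- l row (venue_id=5, tier=TH): matches 1 r row(s) → 1 output row(s).
- l row (venue_id=3, tier=SG): no match → kept, r columns NULL.
Total: 2 matched + 6 padded = 8 rows.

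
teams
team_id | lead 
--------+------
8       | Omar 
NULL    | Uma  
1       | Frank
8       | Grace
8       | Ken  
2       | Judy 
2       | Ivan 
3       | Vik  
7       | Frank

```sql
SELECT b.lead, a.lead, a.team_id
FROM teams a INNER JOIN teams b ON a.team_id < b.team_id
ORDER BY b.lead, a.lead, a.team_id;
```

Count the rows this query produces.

24

INNER JOIN keeps only pairs where the ON condition holds.
Matching on a.team_id < b.team_id. A NULL in a compared column never satisfies the condition.
Matched pairs: 24.
Total: 24 rows.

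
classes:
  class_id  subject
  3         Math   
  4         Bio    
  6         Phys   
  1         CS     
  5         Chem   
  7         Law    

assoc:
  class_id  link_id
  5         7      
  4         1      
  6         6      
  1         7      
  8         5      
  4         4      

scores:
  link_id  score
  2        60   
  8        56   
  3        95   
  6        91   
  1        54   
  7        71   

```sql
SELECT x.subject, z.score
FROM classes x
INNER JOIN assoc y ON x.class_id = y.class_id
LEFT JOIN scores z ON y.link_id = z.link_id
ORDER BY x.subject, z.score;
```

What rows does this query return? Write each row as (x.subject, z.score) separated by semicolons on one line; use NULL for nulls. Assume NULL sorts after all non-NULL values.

Step 1 — x INNER JOIN y on class_id → 5 row(s).
Then LEFT JOIN `scores z` on link_id: each of those 5 rows is kept; rows whose y.link_id has no match in z get NULL for z's columns.

(Bio, 54); (Bio, NULL); (CS, 71); (Chem, 71); (Phys, 91)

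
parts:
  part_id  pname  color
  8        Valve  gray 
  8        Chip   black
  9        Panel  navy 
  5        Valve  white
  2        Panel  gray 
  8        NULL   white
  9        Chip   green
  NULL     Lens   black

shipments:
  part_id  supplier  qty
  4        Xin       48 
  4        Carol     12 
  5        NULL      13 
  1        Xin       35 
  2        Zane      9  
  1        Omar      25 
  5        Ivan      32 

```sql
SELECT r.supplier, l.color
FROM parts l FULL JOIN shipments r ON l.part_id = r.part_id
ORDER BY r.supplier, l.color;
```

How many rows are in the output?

13

FULL OUTER JOIN keeps every row from both sides; unmatched rows get NULL for the other side's columns.
Matching on l.part_id = r.part_id. A NULL in a compared column never satisfies the condition.
- l[0] part_id=8 → no match; kept with NULLs on the r side.
- l[1] part_id=8 → no match; kept with NULLs on the r side.
- l[2] part_id=9 → no match; kept with NULLs on the r side.
- l[3] part_id=5 → 2 match(es) in r → 2 row(s).
- l[4] part_id=2 → 1 match(es) in r → 1 row(s).
- l[5] part_id=8 → no match; kept with NULLs on the r side.
- l[6] part_id=9 → no match; kept with NULLs on the r side.
- l[7] part_id=NULL → no match; kept with NULLs on the r side.
- 4 r row(s) had no l match → kept, l columns NULL.
Total: 3 matched + 10 padded = 13 rows.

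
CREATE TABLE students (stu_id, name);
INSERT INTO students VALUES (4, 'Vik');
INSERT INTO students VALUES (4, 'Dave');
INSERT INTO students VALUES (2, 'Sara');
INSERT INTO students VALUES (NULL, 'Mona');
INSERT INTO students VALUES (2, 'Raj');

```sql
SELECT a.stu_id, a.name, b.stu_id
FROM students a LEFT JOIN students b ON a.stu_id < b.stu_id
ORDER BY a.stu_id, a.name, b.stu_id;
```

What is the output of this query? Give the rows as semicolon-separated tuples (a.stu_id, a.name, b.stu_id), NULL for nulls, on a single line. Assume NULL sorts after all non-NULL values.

(2, Raj, 4); (2, Raj, 4); (2, Sara, 4); (2, Sara, 4); (4, Dave, NULL); (4, Vik, NULL); (NULL, Mona, NULL)

LEFT JOIN keeps every row from `students a`; unmatched rows get NULL for `students b`'s columns.
Matching on a.stu_id < b.stu_id. A NULL in a compared column never satisfies the condition.
- a row (stu_id=4): no match → kept, b columns NULL.
- a row (stu_id=4): no match → kept, b columns NULL.
- a row (stu_id=2): matches 2 b row(s) → 2 output row(s).
- a row (stu_id=NULL): no match → kept, b columns NULL.
- a row (stu_id=2): matches 2 b row(s) → 2 output row(s).
After projecting and ordering:
a.stu_id | a.name | b.stu_id
2 | Raj | 4
2 | Raj | 4
2 | Sara | 4
2 | Sara | 4
4 | Dave | NULL
4 | Vik | NULL
NULL | Mona | NULL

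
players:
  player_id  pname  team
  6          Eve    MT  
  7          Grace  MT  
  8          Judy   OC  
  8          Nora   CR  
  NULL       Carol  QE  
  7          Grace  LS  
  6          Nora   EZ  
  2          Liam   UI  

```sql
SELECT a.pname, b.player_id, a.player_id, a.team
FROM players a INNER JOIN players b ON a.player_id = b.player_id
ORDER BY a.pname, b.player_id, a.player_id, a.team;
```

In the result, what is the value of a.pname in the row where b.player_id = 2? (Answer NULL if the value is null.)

Liam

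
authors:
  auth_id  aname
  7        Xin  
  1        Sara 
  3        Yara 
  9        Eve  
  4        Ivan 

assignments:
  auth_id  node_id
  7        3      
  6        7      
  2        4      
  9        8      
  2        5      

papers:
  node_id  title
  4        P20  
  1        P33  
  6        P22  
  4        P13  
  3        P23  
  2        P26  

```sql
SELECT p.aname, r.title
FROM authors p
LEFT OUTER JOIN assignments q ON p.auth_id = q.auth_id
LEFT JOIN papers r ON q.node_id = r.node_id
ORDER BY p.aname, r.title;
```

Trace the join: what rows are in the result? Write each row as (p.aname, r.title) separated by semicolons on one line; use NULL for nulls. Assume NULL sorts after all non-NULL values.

(Eve, NULL); (Ivan, NULL); (Sara, NULL); (Xin, P23); (Yara, NULL)

Step 1 — p LEFT JOIN q on auth_id → 5 row(s).
Then LEFT JOIN `papers r` on node_id: each of those 5 rows is kept; rows whose q.node_id has no match in r get NULL for r's columns.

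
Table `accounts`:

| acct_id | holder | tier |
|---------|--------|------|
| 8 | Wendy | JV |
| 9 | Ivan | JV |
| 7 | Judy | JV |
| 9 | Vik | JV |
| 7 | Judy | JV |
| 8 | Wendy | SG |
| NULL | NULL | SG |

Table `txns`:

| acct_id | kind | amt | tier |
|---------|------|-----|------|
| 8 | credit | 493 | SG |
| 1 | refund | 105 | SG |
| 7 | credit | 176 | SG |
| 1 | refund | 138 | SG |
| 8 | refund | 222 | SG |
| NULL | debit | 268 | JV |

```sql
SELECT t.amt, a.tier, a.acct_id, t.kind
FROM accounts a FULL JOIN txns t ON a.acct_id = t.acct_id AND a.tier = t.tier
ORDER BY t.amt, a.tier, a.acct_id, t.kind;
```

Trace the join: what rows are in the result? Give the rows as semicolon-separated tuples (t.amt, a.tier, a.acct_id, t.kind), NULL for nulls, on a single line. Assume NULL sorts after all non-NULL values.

(105, NULL, NULL, refund); (138, NULL, NULL, refund); (176, NULL, NULL, credit); (222, SG, 8, refund); (268, NULL, NULL, debit); (493, SG, 8, credit); (NULL, JV, 7, NULL); (NULL, JV, 7, NULL); (NULL, JV, 8, NULL); (NULL, JV, 9, NULL); (NULL, JV, 9, NULL); (NULL, SG, NULL, NULL)

FULL OUTER JOIN keeps every row from both sides; unmatched rows get NULL for the other side's columns.
Matching on a.acct_id = t.acct_id AND a.tier = t.tier. A NULL in a compared column never satisfies the condition.
- a[0] acct_id=8, tier=JV → no match; kept with NULLs on the t side.
- a[1] acct_id=9, tier=JV → no match; kept with NULLs on the t side.
- a[2] acct_id=7, tier=JV → no match; kept with NULLs on the t side.
- a[3] acct_id=9, tier=JV → no match; kept with NULLs on the t side.
- a[4] acct_id=7, tier=JV → no match; kept with NULLs on the t side.
- a[5] acct_id=8, tier=SG → 2 match(es) in t → 2 row(s).
- a[6] acct_id=NULL, tier=SG → no match; kept with NULLs on the t side.
- plus 4 unmatched t row(s), each kept with NULL a columns.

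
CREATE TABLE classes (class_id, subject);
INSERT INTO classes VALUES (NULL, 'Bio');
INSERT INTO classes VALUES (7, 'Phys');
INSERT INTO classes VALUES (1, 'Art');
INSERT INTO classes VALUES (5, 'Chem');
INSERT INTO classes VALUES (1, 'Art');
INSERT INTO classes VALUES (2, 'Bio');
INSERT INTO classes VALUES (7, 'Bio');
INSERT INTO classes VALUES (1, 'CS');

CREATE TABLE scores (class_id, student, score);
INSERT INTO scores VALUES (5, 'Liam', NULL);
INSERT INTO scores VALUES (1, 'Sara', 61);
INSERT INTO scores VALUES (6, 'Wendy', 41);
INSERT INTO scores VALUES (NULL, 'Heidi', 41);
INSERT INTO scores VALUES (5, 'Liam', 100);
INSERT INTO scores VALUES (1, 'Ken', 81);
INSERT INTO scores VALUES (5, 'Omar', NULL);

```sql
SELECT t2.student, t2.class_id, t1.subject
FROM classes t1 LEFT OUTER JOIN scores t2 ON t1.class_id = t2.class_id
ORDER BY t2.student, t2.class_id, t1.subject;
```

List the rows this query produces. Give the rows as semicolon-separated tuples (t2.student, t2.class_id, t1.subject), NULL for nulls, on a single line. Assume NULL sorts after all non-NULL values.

(Ken, 1, Art); (Ken, 1, Art); (Ken, 1, CS); (Liam, 5, Chem); (Liam, 5, Chem); (Omar, 5, Chem); (Sara, 1, Art); (Sara, 1, Art); (Sara, 1, CS); (NULL, NULL, Bio); (NULL, NULL, Bio); (NULL, NULL, Bio); (NULL, NULL, Phys)

LEFT JOIN keeps every row from `classes`; unmatched rows get NULL for `scores`'s columns.
Matching on t1.class_id = t2.class_id. A NULL in a compared column never satisfies the condition.
Matched pairs: 9; unmatched t1 rows kept: 4.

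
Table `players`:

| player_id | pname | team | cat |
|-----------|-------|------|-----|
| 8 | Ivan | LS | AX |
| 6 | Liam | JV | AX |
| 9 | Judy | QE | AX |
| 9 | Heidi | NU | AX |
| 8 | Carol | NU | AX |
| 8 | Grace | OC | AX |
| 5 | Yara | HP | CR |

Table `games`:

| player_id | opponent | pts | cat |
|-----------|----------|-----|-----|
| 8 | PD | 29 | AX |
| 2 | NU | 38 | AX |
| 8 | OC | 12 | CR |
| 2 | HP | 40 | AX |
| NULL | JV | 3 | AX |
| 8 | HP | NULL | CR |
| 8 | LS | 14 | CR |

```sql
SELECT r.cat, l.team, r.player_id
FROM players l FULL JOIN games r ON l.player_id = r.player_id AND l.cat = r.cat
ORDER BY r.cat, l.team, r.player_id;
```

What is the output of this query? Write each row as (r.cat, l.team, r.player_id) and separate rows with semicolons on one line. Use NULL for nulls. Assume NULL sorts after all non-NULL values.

FULL OUTER JOIN keeps every row from both sides; unmatched rows get NULL for the other side's columns.
Matching on l.player_id = r.player_id AND l.cat = r.cat. A NULL in a compared column never satisfies the condition.
Matched pairs: 3; unmatched l rows kept: 4; unmatched r rows kept: 6.

(AX, LS, 8); (AX, NU, 8); (AX, OC, 8); (AX, NULL, 2); (AX, NULL, 2); (AX, NULL, NULL); (CR, NULL, 8); (CR, NULL, 8); (CR, NULL, 8); (NULL, HP, NULL); (NULL, JV, NULL); (NULL, NU, NULL); (NULL, QE, NULL)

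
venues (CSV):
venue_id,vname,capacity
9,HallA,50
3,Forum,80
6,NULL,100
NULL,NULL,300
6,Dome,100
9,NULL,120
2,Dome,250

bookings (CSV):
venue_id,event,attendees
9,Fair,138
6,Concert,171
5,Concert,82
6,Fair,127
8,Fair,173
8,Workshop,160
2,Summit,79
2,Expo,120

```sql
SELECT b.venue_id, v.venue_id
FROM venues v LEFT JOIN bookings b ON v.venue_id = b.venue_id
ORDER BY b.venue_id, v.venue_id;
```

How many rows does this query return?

10

LEFT JOIN keeps every row from `venues`; unmatched rows get NULL for `bookings`'s columns.
Matching on v.venue_id = b.venue_id. A NULL in a compared column never satisfies the condition.
- v row (venue_id=9): matches 1 b row(s) → 1 output row(s).
- v row (venue_id=3): no match → kept, b columns NULL.
- v row (venue_id=6): matches 2 b row(s) → 2 output row(s).
- v row (venue_id=NULL): no match → kept, b columns NULL.
- v row (venue_id=6): matches 2 b row(s) → 2 output row(s).
- v row (venue_id=9): matches 1 b row(s) → 1 output row(s).
- v row (venue_id=2): matches 2 b row(s) → 2 output row(s).
Total: 8 matched + 2 padded = 10 rows.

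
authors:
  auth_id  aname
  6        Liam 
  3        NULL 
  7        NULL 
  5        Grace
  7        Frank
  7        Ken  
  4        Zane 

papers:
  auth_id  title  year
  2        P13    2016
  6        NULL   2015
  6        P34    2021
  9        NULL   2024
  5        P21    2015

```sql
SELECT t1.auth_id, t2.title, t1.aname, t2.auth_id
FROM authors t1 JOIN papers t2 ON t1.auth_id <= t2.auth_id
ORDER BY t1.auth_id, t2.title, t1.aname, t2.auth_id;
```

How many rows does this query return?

18

INNER JOIN keeps only pairs where the ON condition holds.
Matching on t1.auth_id <= t2.auth_id.
- t1[0] auth_id=6 → 3 match(es) in t2 → 3 row(s).
- t1[1] auth_id=3 → 4 match(es) in t2 → 4 row(s).
- t1[2] auth_id=7 → 1 match(es) in t2 → 1 row(s).
- t1[3] auth_id=5 → 4 match(es) in t2 → 4 row(s).
- t1[4] auth_id=7 → 1 match(es) in t2 → 1 row(s).
- t1[5] auth_id=7 → 1 match(es) in t2 → 1 row(s).
- t1[6] auth_id=4 → 4 match(es) in t2 → 4 row(s).
Total: 18 rows.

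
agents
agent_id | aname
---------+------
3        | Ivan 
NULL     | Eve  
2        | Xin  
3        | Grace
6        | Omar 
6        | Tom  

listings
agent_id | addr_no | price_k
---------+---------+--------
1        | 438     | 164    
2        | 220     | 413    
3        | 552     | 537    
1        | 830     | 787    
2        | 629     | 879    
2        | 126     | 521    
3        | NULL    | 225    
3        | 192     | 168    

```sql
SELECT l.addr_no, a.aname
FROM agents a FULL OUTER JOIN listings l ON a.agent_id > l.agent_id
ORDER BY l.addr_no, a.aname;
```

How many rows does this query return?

FULL OUTER JOIN keeps every row from both sides; unmatched rows get NULL for the other side's columns.
Matching on a.agent_id > l.agent_id. A NULL in a compared column never satisfies the condition.
- a row (agent_id=3): matches 5 l row(s) → 5 output row(s).
- a row (agent_id=NULL): no match → kept, l columns NULL.
- a row (agent_id=2): matches 2 l row(s) → 2 output row(s).
- a row (agent_id=3): matches 5 l row(s) → 5 output row(s).
- a row (agent_id=6): matches 8 l row(s) → 8 output row(s).
- a row (agent_id=6): matches 8 l row(s) → 8 output row(s).
Total: 28 matched + 1 padded = 29 rows.

29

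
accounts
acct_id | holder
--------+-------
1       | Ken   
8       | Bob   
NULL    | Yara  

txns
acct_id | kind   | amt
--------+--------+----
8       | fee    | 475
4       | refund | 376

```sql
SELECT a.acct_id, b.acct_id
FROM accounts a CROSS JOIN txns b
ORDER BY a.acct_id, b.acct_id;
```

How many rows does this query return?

CROSS JOIN pairs every row of `accounts` with every row of `txns`: 3 × 2 = 6 rows.

6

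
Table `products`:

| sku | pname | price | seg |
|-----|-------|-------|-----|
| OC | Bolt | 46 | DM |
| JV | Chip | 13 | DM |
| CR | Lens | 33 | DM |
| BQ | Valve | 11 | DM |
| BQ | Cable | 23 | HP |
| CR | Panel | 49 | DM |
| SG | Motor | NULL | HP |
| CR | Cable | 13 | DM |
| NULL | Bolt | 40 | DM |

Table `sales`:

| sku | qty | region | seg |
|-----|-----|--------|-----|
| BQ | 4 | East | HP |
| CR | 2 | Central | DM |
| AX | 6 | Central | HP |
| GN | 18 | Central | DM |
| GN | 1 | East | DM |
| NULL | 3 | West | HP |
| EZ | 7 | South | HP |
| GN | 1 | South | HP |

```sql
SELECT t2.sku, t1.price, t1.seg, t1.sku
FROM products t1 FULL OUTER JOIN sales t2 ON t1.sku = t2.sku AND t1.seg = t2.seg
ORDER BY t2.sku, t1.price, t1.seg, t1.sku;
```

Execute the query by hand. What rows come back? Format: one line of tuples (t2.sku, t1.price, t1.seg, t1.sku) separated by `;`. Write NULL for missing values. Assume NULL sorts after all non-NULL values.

(AX, NULL, NULL, NULL); (BQ, 23, HP, BQ); (CR, 13, DM, CR); (CR, 33, DM, CR); (CR, 49, DM, CR); (EZ, NULL, NULL, NULL); (GN, NULL, NULL, NULL); (GN, NULL, NULL, NULL); (GN, NULL, NULL, NULL); (NULL, 11, DM, BQ); (NULL, 13, DM, JV); (NULL, 40, DM, NULL); (NULL, 46, DM, OC); (NULL, NULL, HP, SG); (NULL, NULL, NULL, NULL)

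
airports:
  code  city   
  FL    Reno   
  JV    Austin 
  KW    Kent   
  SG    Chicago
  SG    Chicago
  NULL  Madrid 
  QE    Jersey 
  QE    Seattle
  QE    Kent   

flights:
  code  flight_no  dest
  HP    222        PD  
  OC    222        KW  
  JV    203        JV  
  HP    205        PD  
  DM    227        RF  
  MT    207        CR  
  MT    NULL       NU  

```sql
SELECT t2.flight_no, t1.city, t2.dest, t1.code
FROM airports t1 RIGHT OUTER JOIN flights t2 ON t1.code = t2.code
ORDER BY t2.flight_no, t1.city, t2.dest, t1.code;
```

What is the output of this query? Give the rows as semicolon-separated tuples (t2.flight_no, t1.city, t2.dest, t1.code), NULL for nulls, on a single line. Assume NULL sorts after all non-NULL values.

RIGHT JOIN keeps every row from `flights`; unmatched rows get NULL for `airports`'s columns.
Matching on t1.code = t2.code. A NULL in a compared column never satisfies the condition.
- t1 (code=FL) has no partner in t2.
- t1 (code=JV) pairs with 1 row(s) of t2.
- t1 (code=KW) has no partner in t2.
- t1 (code=SG) has no partner in t2.
- t1 (code=SG) has no partner in t2.
- t1 (code=NULL) has no partner in t2.
- t1 (code=QE) has no partner in t2.
- t1 (code=QE) has no partner in t2.
- t1 (code=QE) has no partner in t2.
- 6 row(s) from t2 found no t1 partner → padded with NULL.
After projecting and ordering:
t2.flight_no | t1.city | t2.dest | t1.code
203 | Austin | JV | JV
205 | NULL | PD | NULL
207 | NULL | CR | NULL
222 | NULL | KW | NULL
222 | NULL | PD | NULL
227 | NULL | RF | NULL
NULL | NULL | NU | NULL

(203, Austin, JV, JV); (205, NULL, PD, NULL); (207, NULL, CR, NULL); (222, NULL, KW, NULL); (222, NULL, PD, NULL); (227, NULL, RF, NULL); (NULL, NULL, NU, NULL)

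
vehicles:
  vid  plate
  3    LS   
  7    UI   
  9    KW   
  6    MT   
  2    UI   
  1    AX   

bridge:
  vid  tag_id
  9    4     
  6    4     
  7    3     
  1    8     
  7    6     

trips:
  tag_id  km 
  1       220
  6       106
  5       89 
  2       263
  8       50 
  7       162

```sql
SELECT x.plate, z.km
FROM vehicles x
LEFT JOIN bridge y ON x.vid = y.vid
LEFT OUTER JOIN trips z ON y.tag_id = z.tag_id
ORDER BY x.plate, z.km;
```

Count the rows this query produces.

7

Joins associate left-to-right: vehicles LEFT JOIN bridge on vid gives 7 intermediate row(s).
Then LEFT JOIN `trips z` on tag_id: each of those 7 rows is kept; rows whose y.tag_id has no match in z get NULL for z's columns.
Result: 7 row(s).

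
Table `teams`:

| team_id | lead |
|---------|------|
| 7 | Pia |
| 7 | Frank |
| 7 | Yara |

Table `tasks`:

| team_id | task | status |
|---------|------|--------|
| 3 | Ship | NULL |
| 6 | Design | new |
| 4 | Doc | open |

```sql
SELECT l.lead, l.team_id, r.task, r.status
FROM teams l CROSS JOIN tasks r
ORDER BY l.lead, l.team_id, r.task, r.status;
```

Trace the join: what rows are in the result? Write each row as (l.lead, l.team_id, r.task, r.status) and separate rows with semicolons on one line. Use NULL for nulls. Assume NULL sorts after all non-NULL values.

(Frank, 7, Design, new); (Frank, 7, Doc, open); (Frank, 7, Ship, NULL); (Pia, 7, Design, new); (Pia, 7, Doc, open); (Pia, 7, Ship, NULL); (Yara, 7, Design, new); (Yara, 7, Doc, open); (Yara, 7, Ship, NULL)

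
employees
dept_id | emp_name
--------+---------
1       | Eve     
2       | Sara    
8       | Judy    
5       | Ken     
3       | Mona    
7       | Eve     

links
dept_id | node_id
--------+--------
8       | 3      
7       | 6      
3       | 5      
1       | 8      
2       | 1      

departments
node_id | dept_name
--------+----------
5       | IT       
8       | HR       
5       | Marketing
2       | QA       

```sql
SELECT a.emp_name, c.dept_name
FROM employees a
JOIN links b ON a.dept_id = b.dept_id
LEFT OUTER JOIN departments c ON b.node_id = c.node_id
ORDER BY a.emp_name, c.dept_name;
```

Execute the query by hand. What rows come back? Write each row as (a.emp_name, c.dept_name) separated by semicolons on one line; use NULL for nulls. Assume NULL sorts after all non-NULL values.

(Eve, HR); (Eve, NULL); (Judy, NULL); (Mona, IT); (Mona, Marketing); (Sara, NULL)

Joins associate left-to-right: employees INNER JOIN links on dept_id gives 5 intermediate row(s).
Then LEFT JOIN `departments c` on node_id: each of those 5 rows is kept; rows whose b.node_id has no match in c get NULL for c's columns.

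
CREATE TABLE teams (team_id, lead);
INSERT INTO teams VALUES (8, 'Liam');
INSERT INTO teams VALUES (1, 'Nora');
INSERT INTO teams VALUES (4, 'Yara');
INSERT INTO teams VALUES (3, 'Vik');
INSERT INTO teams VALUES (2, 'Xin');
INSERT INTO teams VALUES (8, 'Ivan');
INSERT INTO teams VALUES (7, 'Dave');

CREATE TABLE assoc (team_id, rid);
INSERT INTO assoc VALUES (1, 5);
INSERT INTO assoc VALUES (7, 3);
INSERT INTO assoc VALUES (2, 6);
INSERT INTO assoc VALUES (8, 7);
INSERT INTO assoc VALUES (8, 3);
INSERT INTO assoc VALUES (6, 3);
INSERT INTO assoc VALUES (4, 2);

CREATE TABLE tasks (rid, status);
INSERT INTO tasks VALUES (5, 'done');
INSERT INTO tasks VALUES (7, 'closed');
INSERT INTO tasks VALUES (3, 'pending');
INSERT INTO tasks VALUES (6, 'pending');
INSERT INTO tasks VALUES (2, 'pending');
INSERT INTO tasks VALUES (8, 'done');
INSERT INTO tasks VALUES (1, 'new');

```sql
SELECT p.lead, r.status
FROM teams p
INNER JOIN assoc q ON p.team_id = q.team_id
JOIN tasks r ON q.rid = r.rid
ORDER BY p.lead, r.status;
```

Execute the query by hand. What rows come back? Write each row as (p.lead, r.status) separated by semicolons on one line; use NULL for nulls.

Evaluate left to right. First `teams p INNER JOIN assoc q` on team_id: 8 row(s).
Then INNER JOIN `tasks r` on rid: keep only rows whose q.rid appears in r.

(Dave, pending); (Ivan, closed); (Ivan, pending); (Liam, closed); (Liam, pending); (Nora, done); (Xin, pending); (Yara, pending)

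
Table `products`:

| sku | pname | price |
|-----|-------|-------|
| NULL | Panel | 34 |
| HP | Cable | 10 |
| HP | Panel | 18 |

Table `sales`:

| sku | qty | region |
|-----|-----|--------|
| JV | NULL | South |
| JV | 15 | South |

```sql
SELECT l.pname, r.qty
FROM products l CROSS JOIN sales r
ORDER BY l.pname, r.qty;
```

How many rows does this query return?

6

CROSS JOIN pairs every row of `products` with every row of `sales`: 3 × 2 = 6 rows.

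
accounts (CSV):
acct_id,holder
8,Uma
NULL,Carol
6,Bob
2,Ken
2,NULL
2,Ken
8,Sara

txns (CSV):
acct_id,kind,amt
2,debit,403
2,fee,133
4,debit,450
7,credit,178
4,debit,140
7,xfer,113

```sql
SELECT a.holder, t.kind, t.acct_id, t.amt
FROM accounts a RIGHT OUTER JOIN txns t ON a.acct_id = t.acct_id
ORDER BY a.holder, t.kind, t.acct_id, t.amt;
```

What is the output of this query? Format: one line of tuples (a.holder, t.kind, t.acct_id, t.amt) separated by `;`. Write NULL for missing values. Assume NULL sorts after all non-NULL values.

(Ken, debit, 2, 403); (Ken, debit, 2, 403); (Ken, fee, 2, 133); (Ken, fee, 2, 133); (NULL, credit, 7, 178); (NULL, debit, 2, 403); (NULL, debit, 4, 140); (NULL, debit, 4, 450); (NULL, fee, 2, 133); (NULL, xfer, 7, 113)

RIGHT JOIN keeps every row from `txns`; unmatched rows get NULL for `accounts`'s columns.
Matching on a.acct_id = t.acct_id. A NULL in a compared column never satisfies the condition.
- a (acct_id=8) has no partner in t.
- a (acct_id=NULL) has no partner in t.
- a (acct_id=6) has no partner in t.
- a (acct_id=2) pairs with 2 row(s) of t.
- a (acct_id=2) pairs with 2 row(s) of t.
- a (acct_id=2) pairs with 2 row(s) of t.
- a (acct_id=8) has no partner in t.
- plus 4 unmatched t row(s), each kept with NULL a columns.
After projecting and ordering:
a.holder | t.kind | t.acct_id | t.amt
Ken | debit | 2 | 403
Ken | debit | 2 | 403
Ken | fee | 2 | 133
Ken | fee | 2 | 133
NULL | credit | 7 | 178
NULL | debit | 2 | 403
NULL | debit | 4 | 140
NULL | debit | 4 | 450
NULL | fee | 2 | 133
NULL | xfer | 7 | 113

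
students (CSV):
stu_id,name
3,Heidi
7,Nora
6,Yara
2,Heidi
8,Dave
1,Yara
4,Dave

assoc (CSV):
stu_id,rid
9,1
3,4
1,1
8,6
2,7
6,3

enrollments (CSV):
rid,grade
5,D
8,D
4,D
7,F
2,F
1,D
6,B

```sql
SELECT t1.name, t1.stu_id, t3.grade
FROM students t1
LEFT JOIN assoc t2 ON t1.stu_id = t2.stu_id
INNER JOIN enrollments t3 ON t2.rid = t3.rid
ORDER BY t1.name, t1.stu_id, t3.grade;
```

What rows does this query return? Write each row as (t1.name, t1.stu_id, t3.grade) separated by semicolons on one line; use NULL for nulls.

Step 1 — t1 LEFT JOIN t2 on stu_id → 7 row(s).
Then INNER JOIN `enrollments t3` on rid: keep only rows whose t2.rid appears in t3.

(Dave, 8, B); (Heidi, 2, F); (Heidi, 3, D); (Yara, 1, D)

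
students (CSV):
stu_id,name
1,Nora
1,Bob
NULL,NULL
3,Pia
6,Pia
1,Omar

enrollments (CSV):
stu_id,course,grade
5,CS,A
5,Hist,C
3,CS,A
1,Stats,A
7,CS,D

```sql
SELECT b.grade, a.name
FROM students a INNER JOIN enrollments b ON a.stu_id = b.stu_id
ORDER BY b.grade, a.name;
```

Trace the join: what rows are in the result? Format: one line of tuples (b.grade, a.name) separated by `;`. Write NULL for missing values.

(A, Bob); (A, Nora); (A, Omar); (A, Pia)

INNER JOIN keeps only pairs where the ON condition holds.
Matching on a.stu_id = b.stu_id. A NULL in a compared column never satisfies the condition.
Matched pairs: 4.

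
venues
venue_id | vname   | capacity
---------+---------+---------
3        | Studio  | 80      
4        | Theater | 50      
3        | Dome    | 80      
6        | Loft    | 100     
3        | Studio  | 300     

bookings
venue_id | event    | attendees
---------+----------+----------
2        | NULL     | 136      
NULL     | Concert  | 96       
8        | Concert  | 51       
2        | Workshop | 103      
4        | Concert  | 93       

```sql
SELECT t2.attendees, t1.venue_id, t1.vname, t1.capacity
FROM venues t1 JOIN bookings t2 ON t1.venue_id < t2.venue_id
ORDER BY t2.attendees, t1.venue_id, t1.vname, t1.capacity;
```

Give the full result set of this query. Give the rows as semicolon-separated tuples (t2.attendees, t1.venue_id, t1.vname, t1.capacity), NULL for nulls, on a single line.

(51, 3, Dome, 80); (51, 3, Studio, 80); (51, 3, Studio, 300); (51, 4, Theater, 50); (51, 6, Loft, 100); (93, 3, Dome, 80); (93, 3, Studio, 80); (93, 3, Studio, 300)

INNER JOIN keeps only pairs where the ON condition holds.
Matching on t1.venue_id < t2.venue_id. A NULL in a compared column never satisfies the condition.
Matched pairs: 8.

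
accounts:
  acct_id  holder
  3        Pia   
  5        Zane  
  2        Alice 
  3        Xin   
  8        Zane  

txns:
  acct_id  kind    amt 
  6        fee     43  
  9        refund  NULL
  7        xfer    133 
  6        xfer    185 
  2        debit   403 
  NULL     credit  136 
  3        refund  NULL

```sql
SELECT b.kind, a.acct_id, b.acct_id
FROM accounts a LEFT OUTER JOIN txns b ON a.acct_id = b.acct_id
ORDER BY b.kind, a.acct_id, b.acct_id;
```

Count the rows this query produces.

5

LEFT JOIN keeps every row from `accounts`; unmatched rows get NULL for `txns`'s columns.
Matching on a.acct_id = b.acct_id. A NULL in a compared column never satisfies the condition.
Matched pairs: 3; unmatched a rows kept: 2.
Total: 3 matched + 2 padded = 5 rows.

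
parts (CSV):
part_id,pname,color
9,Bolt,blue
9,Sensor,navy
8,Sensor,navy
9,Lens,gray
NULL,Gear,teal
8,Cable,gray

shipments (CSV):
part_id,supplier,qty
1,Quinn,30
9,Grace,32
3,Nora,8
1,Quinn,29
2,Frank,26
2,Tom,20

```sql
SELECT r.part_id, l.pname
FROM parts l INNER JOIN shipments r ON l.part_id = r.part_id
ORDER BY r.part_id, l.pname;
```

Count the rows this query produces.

INNER JOIN keeps only pairs where the ON condition holds.
Matching on l.part_id = r.part_id. A NULL in a compared column never satisfies the condition.
Matched pairs: 3.
Total: 3 rows.

3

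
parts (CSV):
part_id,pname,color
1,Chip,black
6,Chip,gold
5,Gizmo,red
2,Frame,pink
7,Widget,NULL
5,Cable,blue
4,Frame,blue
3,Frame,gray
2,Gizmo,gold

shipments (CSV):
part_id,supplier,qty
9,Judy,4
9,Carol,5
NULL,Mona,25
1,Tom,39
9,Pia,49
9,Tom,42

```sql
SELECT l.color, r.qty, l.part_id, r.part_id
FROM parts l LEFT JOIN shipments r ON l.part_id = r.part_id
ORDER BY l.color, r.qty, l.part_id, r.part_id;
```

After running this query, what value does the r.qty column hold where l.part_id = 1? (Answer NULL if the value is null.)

39

LEFT JOIN keeps every row from `parts`; unmatched rows get NULL for `shipments`'s columns.
Matching on l.part_id = r.part_id. A NULL in a compared column never satisfies the condition.
- l[0] part_id=1 → 1 match(es) in r → 1 row(s).
- l[1] part_id=6 → no match; kept with NULLs on the r side.
- l[2] part_id=5 → no match; kept with NULLs on the r side.
- l[3] part_id=2 → no match; kept with NULLs on the r side.
- l[4] part_id=7 → no match; kept with NULLs on the r side.
- l[5] part_id=5 → no match; kept with NULLs on the r side.
- l[6] part_id=4 → no match; kept with NULLs on the r side.
- l[7] part_id=3 → no match; kept with NULLs on the r side.
- l[8] part_id=2 → no match; kept with NULLs on the r side.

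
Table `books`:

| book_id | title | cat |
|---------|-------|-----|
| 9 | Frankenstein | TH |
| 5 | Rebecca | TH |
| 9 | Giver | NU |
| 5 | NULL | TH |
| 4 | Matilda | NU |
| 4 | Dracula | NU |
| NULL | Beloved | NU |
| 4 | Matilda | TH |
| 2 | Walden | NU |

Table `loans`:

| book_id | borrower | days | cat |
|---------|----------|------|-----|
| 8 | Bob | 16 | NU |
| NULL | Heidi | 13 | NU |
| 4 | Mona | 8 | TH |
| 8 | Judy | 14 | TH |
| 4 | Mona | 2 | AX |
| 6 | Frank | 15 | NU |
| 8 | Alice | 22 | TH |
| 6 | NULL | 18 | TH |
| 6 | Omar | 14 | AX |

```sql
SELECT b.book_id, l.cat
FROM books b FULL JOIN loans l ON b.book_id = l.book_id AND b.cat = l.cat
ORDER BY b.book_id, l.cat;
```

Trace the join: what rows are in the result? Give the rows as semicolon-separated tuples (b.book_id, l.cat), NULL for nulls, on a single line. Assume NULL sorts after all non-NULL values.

(2, NULL); (4, TH); (4, NULL); (4, NULL); (5, NULL); (5, NULL); (9, NULL); (9, NULL); (NULL, AX); (NULL, AX); (NULL, NU); (NULL, NU); (NULL, NU); (NULL, TH); (NULL, TH); (NULL, TH); (NULL, NULL)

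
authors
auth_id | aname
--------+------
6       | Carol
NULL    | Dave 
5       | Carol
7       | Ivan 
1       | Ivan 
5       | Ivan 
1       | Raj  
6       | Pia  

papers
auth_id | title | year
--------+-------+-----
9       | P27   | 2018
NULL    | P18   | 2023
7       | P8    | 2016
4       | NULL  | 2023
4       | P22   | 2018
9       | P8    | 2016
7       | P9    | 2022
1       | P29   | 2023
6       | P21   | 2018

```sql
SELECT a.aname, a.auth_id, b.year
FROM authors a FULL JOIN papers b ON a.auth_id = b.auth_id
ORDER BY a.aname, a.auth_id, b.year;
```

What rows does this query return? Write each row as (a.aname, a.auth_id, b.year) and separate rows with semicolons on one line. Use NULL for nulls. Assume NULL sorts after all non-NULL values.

(Carol, 5, NULL); (Carol, 6, 2018); (Dave, NULL, NULL); (Ivan, 1, 2023); (Ivan, 5, NULL); (Ivan, 7, 2016); (Ivan, 7, 2022); (Pia, 6, 2018); (Raj, 1, 2023); (NULL, NULL, 2016); (NULL, NULL, 2018); (NULL, NULL, 2018); (NULL, NULL, 2023); (NULL, NULL, 2023)

FULL OUTER JOIN keeps every row from both sides; unmatched rows get NULL for the other side's columns.
Matching on a.auth_id = b.auth_id. A NULL in a compared column never satisfies the condition.
Matched pairs: 6; unmatched a rows kept: 3; unmatched b rows kept: 5.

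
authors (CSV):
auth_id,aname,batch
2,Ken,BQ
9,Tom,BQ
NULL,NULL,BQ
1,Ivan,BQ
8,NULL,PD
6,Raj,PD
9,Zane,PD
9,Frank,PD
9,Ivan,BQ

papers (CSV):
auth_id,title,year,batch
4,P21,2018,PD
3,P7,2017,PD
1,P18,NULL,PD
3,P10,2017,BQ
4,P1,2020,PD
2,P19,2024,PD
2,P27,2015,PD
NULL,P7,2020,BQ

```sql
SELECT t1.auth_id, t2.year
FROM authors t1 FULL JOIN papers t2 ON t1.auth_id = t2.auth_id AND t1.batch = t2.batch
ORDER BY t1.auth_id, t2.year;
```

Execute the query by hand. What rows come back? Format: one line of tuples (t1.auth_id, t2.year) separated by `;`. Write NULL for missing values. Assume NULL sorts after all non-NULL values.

(1, NULL); (2, NULL); (6, NULL); (8, NULL); (9, NULL); (9, NULL); (9, NULL); (9, NULL); (NULL, 2015); (NULL, 2017); (NULL, 2017); (NULL, 2018); (NULL, 2020); (NULL, 2020); (NULL, 2024); (NULL, NULL); (NULL, NULL)

FULL OUTER JOIN keeps every row from both sides; unmatched rows get NULL for the other side's columns.
Matching on t1.auth_id = t2.auth_id AND t1.batch = t2.batch. A NULL in a compared column never satisfies the condition.
Matched pairs: 0; unmatched t1 rows kept: 9; unmatched t2 rows kept: 8.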